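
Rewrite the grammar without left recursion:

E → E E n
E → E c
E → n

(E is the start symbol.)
E → n E'
E' → E n E'
E' → c E'
E' → ε

E is directly left-recursive. The standard transformation for
  A → A α₁ | ... | A α_m | β₁ | ... | β_n
is
  A  → β₁ A' | ... | β_n A'
  A' → α₁ A' | ... | α_m A' | ε

E → n becomes E → n E'
E → E E n becomes E' → E n E'
E → E c becomes E' → c E'
Add E' → ε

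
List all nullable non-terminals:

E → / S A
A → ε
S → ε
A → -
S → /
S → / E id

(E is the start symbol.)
A non-terminal is nullable if it can derive ε (the empty string): either it has an ε-production, or it has a production whose right-hand side consists entirely of nullable non-terminals.

ε-productions: A → ε, S → ε
So A, S are immediately nullable.
No further non-terminal can be added: every production for the remaining non-terminals contains a terminal or a non-nullable non-terminal.
Nullable = { 'A', 'S' }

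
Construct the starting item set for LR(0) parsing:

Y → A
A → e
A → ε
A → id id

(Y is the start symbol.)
{ [A → . e], [A → . id id], [A → .], [Y → . A], [Y' → . Y] }

First, augment the grammar with Y' → Y
I₀ = CLOSURE({ [Y' → . Y] }):
  [Y' → . Y] has the dot before Y: add [Y → . A]
  [Y → . A] has the dot before A: add [A → . e], [A → .], [A → . id id]
No further items can be added.

I₀ = { [A → . e], [A → . id id], [A → .], [Y → . A], [Y' → . Y] }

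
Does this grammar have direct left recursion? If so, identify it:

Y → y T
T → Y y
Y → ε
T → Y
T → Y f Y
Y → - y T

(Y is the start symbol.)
Y → y T: starts with y
T → Y y: starts with Y
Y → ε: starts with ε
T → Y: starts with Y
T → Y f Y: starts with Y
Y → - y T: starts with '-'

No direct left recursion found.

Answer: No direct left recursion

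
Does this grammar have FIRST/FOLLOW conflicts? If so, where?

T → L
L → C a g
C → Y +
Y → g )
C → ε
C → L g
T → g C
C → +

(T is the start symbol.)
Yes. C → L g with FOLLOW(C) on { 'a' }

Nullable non-terminals: C.
FIRST sets used below: FIRST(Y) = { 'g' }, FIRST(L) = { '+', 'a', 'g' }

C: nullable alternative(s) C → ε; FOLLOW(C) = { $, 'a' }
  C → Y +: FIRST \ {ε} = { 'g' } — disjoint from FOLLOW(C)
  C → ε: FIRST \ {ε} = { } — this is the only nullable alternative, skip
  C → L g: FIRST \ {ε} = { '+', 'a', 'g' } — overlaps FOLLOW(C) on { 'a' }: CONFLICT
  C → +: FIRST \ {ε} = { '+' } — disjoint from FOLLOW(C)

L, T, Y have no nullable alternative, so no FIRST/FOLLOW check is needed there.

So the grammar has 1 FIRST/FOLLOW conflict (marked CONFLICT above).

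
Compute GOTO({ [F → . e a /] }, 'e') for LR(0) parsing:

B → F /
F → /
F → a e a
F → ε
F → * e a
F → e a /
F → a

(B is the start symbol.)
{ [F → e . a /] }

GOTO(I, 'e') = CLOSURE({ [A → αX.β] : [A → α.Xβ] ∈ I, X = 'e' })

Items with dot before 'e', with the dot advanced:
  [F → . e a /] → [F → e . a /]
Closure adds nothing (no advanced item has the dot before a non-terminal).

GOTO = { [F → e . a /] }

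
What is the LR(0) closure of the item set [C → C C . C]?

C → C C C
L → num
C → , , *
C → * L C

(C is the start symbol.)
{ [C → . * L C], [C → . , , *], [C → . C C C], [C → C C . C] }

Start with: [C → C C . C]
  [C → C C . C] has the dot before C: add [C → . C C C], [C → . , , *], [C → . * L C]
No further items can be added.

CLOSURE = { [C → . * L C], [C → . , , *], [C → . C C C], [C → C C . C] }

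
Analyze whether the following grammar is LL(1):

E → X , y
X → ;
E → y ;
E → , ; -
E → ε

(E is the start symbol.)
Yes, the grammar is LL(1).

A grammar is LL(1) if for each non-terminal N with multiple productions, the predict sets of those productions are pairwise disjoint, where PREDICT(N → α) = (FIRST(α) \ {ε}) ∪ (FOLLOW(N) if α ⇒* ε).

Relevant sets:
  FIRST(X) = { ';' }
  FOLLOW(E) = { $ }

For E:
  PREDICT(E → X ',' y) = { ';' }
  PREDICT(E → y ';') = { 'y' }
  PREDICT(E → ',' ';' '-') = { ',' }
  PREDICT(E → ε) = { $ }
X has a single production, so nothing to check there.

All predict sets are disjoint. The grammar IS LL(1).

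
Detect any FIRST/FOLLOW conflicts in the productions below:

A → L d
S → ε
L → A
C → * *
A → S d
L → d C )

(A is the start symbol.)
No FIRST/FOLLOW conflicts.

Nullable non-terminals: S.
S has a nullable alternative but only one production, so nothing to check.

A, C, L have no nullable alternative, so no FIRST/FOLLOW check is needed there.

No FIRST/FOLLOW conflicts found.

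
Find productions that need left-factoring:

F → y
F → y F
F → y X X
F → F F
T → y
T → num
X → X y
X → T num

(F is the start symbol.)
Left-factoring is needed when two productions for the same non-terminal
share a common prefix on the right-hand side.

Productions for F:
  F → y
  F → y F
  F → y X X
  F → F F
Productions for T:
  T → y
  T → num
Productions for X:
  X → X y
  X → T num

Found common prefix 'y' in productions for F

Answer: Yes, F has productions with common prefix 'y'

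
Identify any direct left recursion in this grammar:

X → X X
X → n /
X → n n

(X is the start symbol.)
Yes, X is left-recursive

Direct left recursion occurs when N → N α for some non-terminal N (the right-hand side begins with the left-hand side itself).

X → X X: LEFT RECURSIVE (starts with X)
X → n /: starts with n
X → n n: starts with n

The grammar has direct left recursion on: X.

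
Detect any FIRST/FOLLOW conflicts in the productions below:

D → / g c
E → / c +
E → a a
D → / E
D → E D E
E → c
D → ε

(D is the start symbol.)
A FIRST/FOLLOW conflict occurs when a non-terminal N has a nullable alternative N → β (β ⇒* ε) and another alternative N → α with FIRST(α) ∩ FOLLOW(N) ≠ ∅: on such a lookahead the parser cannot decide between expanding α and letting N vanish via β.

Nullable non-terminals: D.
FIRST sets used below: FIRST(E) = { '/', 'a', 'c' }

D: nullable alternative(s) D → ε; FOLLOW(D) = { $, '/', 'a', 'c' }
  D → / g c: FIRST \ {ε} = { '/' } — overlaps FOLLOW(D) on { '/' }: CONFLICT
  D → / E: FIRST \ {ε} = { '/' } — overlaps FOLLOW(D) on { '/' }: CONFLICT
  D → E D E: FIRST \ {ε} = { '/', 'a', 'c' } — overlaps FOLLOW(D) on { '/', 'a', 'c' }: CONFLICT
  D → ε: FIRST \ {ε} = { } — this is the only nullable alternative, skip

E has no nullable alternative, so no FIRST/FOLLOW check is needed there.

So the grammar has 3 FIRST/FOLLOW conflicts (marked CONFLICT above).

Answer: Yes. D → '/' g c with FOLLOW(D) on { '/' }; D → '/' E with FOLLOW(D) on { '/' }; D → E D E with FOLLOW(D) on { '/', 'a', 'c' }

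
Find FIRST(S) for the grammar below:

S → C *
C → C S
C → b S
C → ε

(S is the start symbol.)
{ '*', 'b' }

To compute FIRST(S), examine every production with S on the left-hand side, reading each right-hand side left to right until a non-nullable symbol is reached.

FIRST sets of the other non-terminals involved (by the same procedure, iterated to a fixed point):
  FIRST(C) = { '*', 'b', ε }

From S → C *:
  - C is a non-terminal: add FIRST(C) \ {ε} = { '*', 'b' }
    C is nullable, so continue to the next symbol
  - '*' is a terminal: add '*' and stop

Collecting: FIRST(S) = { '*', 'b' }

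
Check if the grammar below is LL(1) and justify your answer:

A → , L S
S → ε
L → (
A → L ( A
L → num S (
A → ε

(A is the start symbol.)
Relevant sets:
  FIRST(L) = { '(', 'num' }
  FOLLOW(A) = { $ }

For A:
  PREDICT(A → ',' L S) = { ',' }
  PREDICT(A → L '(' A) = { '(', 'num' }
  PREDICT(A → ε) = { $ }
For L:
  PREDICT(L → '(') = { '(' }
  PREDICT(L → num S '(') = { 'num' }
S has a single production, so nothing to check there.

All predict sets are disjoint. The grammar IS LL(1).

Answer: Yes, the grammar is LL(1).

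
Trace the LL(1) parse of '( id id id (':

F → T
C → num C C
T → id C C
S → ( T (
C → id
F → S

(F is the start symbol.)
Stack is shown with the top on the left.

Stack       Input           Action
----------------------------------
F $         ( id id id ( $  output F → S
S $         ( id id id ( $  output S → ( T (
( T ( $     ( id id id ( $  match '('
T ( $       id id id ( $    output T → id C C
id C C ( $  id id id ( $    match 'id'
C C ( $     id id ( $       output C → id
id C ( $    id id ( $       match 'id'
C ( $       id ( $          output C → id
id ( $      id ( $          match 'id'
( $         ( $             match '('
$           $               accept

The string is accepted.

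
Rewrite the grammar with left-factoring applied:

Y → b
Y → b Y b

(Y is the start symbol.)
Left-factoring transforms A → αβ₁ | αβ₂ into A → αA' and A' → β₁ | β₂
(α is the longest common prefix among the alternatives). Repeat until
no nonterminal has two alternatives with a common prefix.

Round 1: Y has alternatives sharing prefix 'b'. Introduce Y': Y → b Y'
  Add: Y' → ε
  Add: Y' → Y b

No remaining common prefixes — done.

Resulting grammar:
Y → b Y'
Y' → ε
Y' → Y b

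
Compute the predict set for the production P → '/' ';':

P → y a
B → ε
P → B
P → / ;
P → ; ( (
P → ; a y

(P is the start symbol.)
{ '/' }

PREDICT(P → '/' ';') = (FIRST(RHS) \ {ε}) ∪ (FOLLOW(P) if ε ∈ FIRST(RHS), i.e. RHS ⇒* ε)
FIRST('/' ';') = { '/' }
ε ∉ FIRST('/' ';'), so FOLLOW(P) is not added.
PREDICT(P → '/' ';') = { '/' }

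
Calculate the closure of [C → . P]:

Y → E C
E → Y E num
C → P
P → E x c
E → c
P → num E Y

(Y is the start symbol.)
{ [C → . P], [E → . Y E num], [E → . c], [P → . E x c], [P → . num E Y], [Y → . E C] }

Start with: [C → . P]
  [C → . P] has the dot before P: add [P → . E x c], [P → . num E Y]
  [P → . E x c] has the dot before E: add [E → . Y E num], [E → . c]
  [E → . Y E num] has the dot before Y: add [Y → . E C]
No further items can be added.

CLOSURE = { [C → . P], [E → . Y E num], [E → . c], [P → . E x c], [P → . num E Y], [Y → . E C] }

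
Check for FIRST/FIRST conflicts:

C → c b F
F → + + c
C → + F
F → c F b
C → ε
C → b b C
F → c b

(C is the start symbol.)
Yes. F → c F b / F → c b on { 'c' }

A FIRST/FIRST conflict occurs when two productions N → α and N → β for the same non-terminal have FIRST(α) ∩ FIRST(β) ≠ ∅ (with ε ∈ FIRST of a nullable right-hand side, so two nullable alternatives also conflict).

Productions for C:
  C → c b F: FIRST = { 'c' }
  C → + F: FIRST = { '+' }
  C → ε: FIRST = { ε }
  C → b b C: FIRST = { 'b' }
Productions for F:
  F → + + c: FIRST = { '+' }
  F → c F b: FIRST = { 'c' }
  F → c b: FIRST = { 'c' }

Conflict for F: F → c F b and F → c b
  Overlap: { 'c' }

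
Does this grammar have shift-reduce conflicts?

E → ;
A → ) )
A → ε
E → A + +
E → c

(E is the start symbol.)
Augment with E' → E and build the canonical LR(0) collection (I0 = CLOSURE({[E' → . E]}), then GOTO on every symbol after a dot until no new states appear). It has 9 states:
  I0: { [A → . ) )], [A → .], [E → . ;], [E → . A + +], [E → . c], [E' → . E] }  — shift, reduce
  I1: { [A → ) . )] }  — shift
  I2: { [E → ; .] }  — reduce
  I3: { [E → A . + +] }  — shift
  I4: { [E' → E .] }  — accept
  I5: { [E → c .] }  — reduce
  I6: { [E → A + . +] }  — shift
  I7: { [E → A + + .] }  — reduce
  I8: { [A → ) ) .] }  — reduce

I0 contains reduce item [A → .] and shift items [A → . ) )], [E → . ;], [E → . c] — shift-reduce conflict.

Answer: Yes — I0: [A → .] vs [A → . ) )]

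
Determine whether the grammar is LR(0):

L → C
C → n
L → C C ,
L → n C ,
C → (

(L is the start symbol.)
No. Shift-reduce conflict between [L → C .] and [C → . (]

Augment with L' → L and build the canonical LR(0) collection (I0 = CLOSURE({[L' → . L]}), then GOTO on every symbol after a dot until no new states appear). It has 10 states:
  I0: { [C → . (], [C → . n], [L → . C C ,], [L → . C], [L → . n C ,], [L' → . L] }  — shift
  I1: { [C → ( .] }  — reduce
  I2: { [C → . (], [C → . n], [L → C . C ,], [L → C .] }  — shift, reduce
  I3: { [L' → L .] }  — accept
  I4: { [C → . (], [C → . n], [C → n .], [L → n . C ,] }  — shift, reduce
  I5: { [L → n C . ,] }  — shift
  I6: { [C → n .] }  — reduce
  I7: { [L → n C , .] }  — reduce
  I8: { [L → C C . ,] }  — shift
  I9: { [L → C C , .] }  — reduce

Conflict in state I2:
  Shift-reduce conflict between [L → C .] and [C → . (]
So the grammar is NOT LR(0).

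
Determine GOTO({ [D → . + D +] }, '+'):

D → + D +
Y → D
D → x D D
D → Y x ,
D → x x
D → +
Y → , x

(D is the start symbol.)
{ [D → + . D +], [D → . + D +], [D → . +], [D → . Y x ,], [D → . x D D], [D → . x x], [Y → . , x], [Y → . D] }

GOTO(I, '+') = CLOSURE({ [A → αX.β] : [A → α.Xβ] ∈ I, X = '+' })

Items with dot before '+', with the dot advanced:
  [D → . + D +] → [D → + . D +]
Closure of the advanced items:
  [D → + . D +] has the dot before D: add [D → . + D +], [D → . x D D], [D → . Y x ,], [D → . x x], [D → . +]
  [D → . Y x ,] has the dot before Y: add [Y → . D], [Y → . , x]

GOTO = { [D → + . D +], [D → . + D +], [D → . +], [D → . Y x ,], [D → . x D D], [D → . x x], [Y → . , x], [Y → . D] }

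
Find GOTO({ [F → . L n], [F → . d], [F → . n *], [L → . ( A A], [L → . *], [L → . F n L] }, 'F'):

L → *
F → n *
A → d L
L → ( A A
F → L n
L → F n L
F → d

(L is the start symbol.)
{ [L → F . n L] }

GOTO(I, 'F') = CLOSURE({ [A → αX.β] : [A → α.Xβ] ∈ I, X = 'F' })

Items with dot before 'F', with the dot advanced:
  [L → . F n L] → [L → F . n L]
Closure adds nothing (no advanced item has the dot before a non-terminal).

GOTO = { [L → F . n L] }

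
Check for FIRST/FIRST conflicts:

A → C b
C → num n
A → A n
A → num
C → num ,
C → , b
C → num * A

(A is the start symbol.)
FIRST sets of the non-terminals at (or reachable through a nullable prefix from) the front of some alternative:
  FIRST(C) = { ',', 'num' }
  FIRST(A) = { ',', 'num' }

Productions for A:
  A → C b: FIRST = { ',', 'num' }
  A → A n: FIRST = { ',', 'num' }
  A → num: FIRST = { 'num' }
Productions for C:
  C → num n: FIRST = { 'num' }
  C → num ,: FIRST = { 'num' }
  C → , b: FIRST = { ',' }
  C → num * A: FIRST = { 'num' }

Conflict for A: A → C b and A → A n
  Overlap: { ',', 'num' }
Conflict for A: A → C b and A → num
  Overlap: { 'num' }
Conflict for A: A → A n and A → num
  Overlap: { 'num' }
Conflict for C: C → num n and C → num ,
  Overlap: { 'num' }
Conflict for C: C → num n and C → num * A
  Overlap: { 'num' }
Conflict for C: C → num , and C → num * A
  Overlap: { 'num' }

Answer: Yes. A → C b / A → A n on { ',', 'num' }; A → C b / A → num on { 'num' }; A → A n / A → num on { 'num' }; C → num n / C → num ',' on { 'num' }; C → num n / C → num '*' A on { 'num' }; C → num ',' / C → num '*' A on { 'num' }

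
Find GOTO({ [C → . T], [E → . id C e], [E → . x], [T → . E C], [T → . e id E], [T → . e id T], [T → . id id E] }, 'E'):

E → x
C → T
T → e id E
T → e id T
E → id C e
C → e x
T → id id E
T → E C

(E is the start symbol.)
GOTO(I, 'E') = CLOSURE({ [A → αX.β] : [A → α.Xβ] ∈ I, X = 'E' })

Items with dot before 'E', with the dot advanced:
  [T → . E C] → [T → E . C]
Closure of the advanced items:
  [T → E . C] has the dot before C: add [C → . T], [C → . e x]
  [C → . T] has the dot before T: add [T → . e id E], [T → . e id T], [T → . id id E], [T → . E C]
  [T → . E C] has the dot before E: add [E → . x], [E → . id C e]

GOTO = { [C → . T], [C → . e x], [E → . id C e], [E → . x], [T → . E C], [T → . e id E], [T → . e id T], [T → . id id E], [T → E . C] }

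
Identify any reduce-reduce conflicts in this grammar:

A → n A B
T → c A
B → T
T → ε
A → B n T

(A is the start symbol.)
No reduce-reduce conflicts

Augment with A' → A and build the canonical LR(0) collection (I0 = CLOSURE({[A' → . A]}), then GOTO on every symbol after a dot until no new states appear). It has 11 states:
  I0: { [A → . B n T], [A → . n A B], [A' → . A], [B → . T], [T → . c A], [T → .] }  — shift, reduce
  I1: { [A' → A .] }  — accept
  I2: { [A → B . n T] }  — shift
  I3: { [B → T .] }  — reduce
  I4: { [A → . B n T], [A → . n A B], [B → . T], [T → . c A], [T → .], [T → c . A] }  — shift, reduce
  I5: { [A → . B n T], [A → . n A B], [A → n . A B], [B → . T], [T → . c A], [T → .] }  — shift, reduce
  I6: { [A → n A . B], [B → . T], [T → . c A], [T → .] }  — shift, reduce
  I7: { [A → n A B .] }  — reduce
  I8: { [T → c A .] }  — reduce
  I9: { [A → B n . T], [T → . c A], [T → .] }  — shift, reduce
  I10: { [A → B n T .] }  — reduce

No state contains more than one complete item.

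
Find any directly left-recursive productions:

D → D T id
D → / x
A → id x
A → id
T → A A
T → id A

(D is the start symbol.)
Yes, D is left-recursive

D → D T id: LEFT RECURSIVE (starts with D)
D → / x: starts with '/'
A → id x: starts with id
A → id: starts with id
T → A A: starts with A
T → id A: starts with id

The grammar has direct left recursion on: D.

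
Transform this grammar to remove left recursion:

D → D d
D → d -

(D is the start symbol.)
D → d - D'
D' → d D'
D' → ε

D is directly left-recursive. The standard transformation for
  A → A α₁ | ... | A α_m | β₁ | ... | β_n
is
  A  → β₁ A' | ... | β_n A'
  A' → α₁ A' | ... | α_m A' | ε

D → d - becomes D → d - D'
D → D d becomes D' → d D'
Add D' → ε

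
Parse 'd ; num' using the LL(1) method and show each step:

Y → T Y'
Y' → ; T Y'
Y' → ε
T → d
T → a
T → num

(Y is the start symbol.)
Stack is shown with the top on the left.

Stack     Input      Action
---------------------------
Y $       d ; num $  output Y → T Y'
T Y' $    d ; num $  output T → d
d Y' $    d ; num $  match 'd'
Y' $      ; num $    output Y' → ; T Y'
; T Y' $  ; num $    match ';'
T Y' $    num $      output T → num
num Y' $  num $      match 'num'
Y' $      $          output Y' → ε
$         $          accept

The string is accepted.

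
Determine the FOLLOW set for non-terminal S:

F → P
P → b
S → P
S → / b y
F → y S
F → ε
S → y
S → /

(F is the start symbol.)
In F → y S: S is at the end, add FOLLOW(F)

The FOLLOW sets referred to above (computed the same way, to a fixed point):
  FOLLOW(F) = { $ }

Taking the union: FOLLOW(S) = { $ }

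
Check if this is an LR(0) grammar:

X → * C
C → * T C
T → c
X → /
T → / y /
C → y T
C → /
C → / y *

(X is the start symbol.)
No. Shift-reduce conflict between [C → / .] and [C → / . y *]

Augment with X' → X and build the canonical LR(0) collection (I0 = CLOSURE({[X' → . X]}), then GOTO on every symbol after a dot until no new states appear). It has 17 states:
  I0: { [X → . * C], [X → . /], [X' → . X] }  — shift
  I1: { [C → . * T C], [C → . / y *], [C → . /], [C → . y T], [X → * . C] }  — shift
  I2: { [X → / .] }  — reduce
  I3: { [X' → X .] }  — accept
  I4: { [C → * . T C], [T → . / y /], [T → . c] }  — shift
  I5: { [C → / . y *], [C → / .] }  — shift, reduce
  I6: { [X → * C .] }  — reduce
  I7: { [C → y . T], [T → . / y /], [T → . c] }  — shift
  I8: { [T → / . y /] }  — shift
  I9: { [C → y T .] }  — reduce
  I10: { [T → c .] }  — reduce
  I11: { [T → / y . /] }  — shift
  I12: { [T → / y / .] }  — reduce
  I13: { [C → / y . *] }  — shift
  I14: { [C → / y * .] }  — reduce
  I15: { [C → * T . C], [C → . * T C], [C → . / y *], [C → . /], [C → . y T] }  — shift
  I16: { [C → * T C .] }  — reduce

Conflict in state I5:
  Shift-reduce conflict between [C → / .] and [C → / . y *]
So the grammar is NOT LR(0).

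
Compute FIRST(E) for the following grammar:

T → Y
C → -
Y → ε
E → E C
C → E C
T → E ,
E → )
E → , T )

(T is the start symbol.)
{ ')', ',' }

To compute FIRST(E), examine every production with E on the left-hand side, reading each right-hand side left to right until a non-nullable symbol is reached.

From E → E C:
  - E is the symbol being defined: contributes nothing new
    E is not nullable, so stop
From E → ):
  - ')' is a terminal: add ')' and stop
From E → , T ):
  - ',' is a terminal: add ',' and stop

Collecting: FIRST(E) = { ')', ',' }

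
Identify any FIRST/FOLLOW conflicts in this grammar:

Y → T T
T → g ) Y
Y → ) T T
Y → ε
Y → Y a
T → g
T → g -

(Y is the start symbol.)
Yes. Y → T T with FOLLOW(Y) on { 'g' }; Y → Y a with FOLLOW(Y) on { 'a', 'g' }

A FIRST/FOLLOW conflict occurs when a non-terminal N has a nullable alternative N → β (β ⇒* ε) and another alternative N → α with FIRST(α) ∩ FOLLOW(N) ≠ ∅: on such a lookahead the parser cannot decide between expanding α and letting N vanish via β.

Nullable non-terminals: Y.
FIRST sets used below: FIRST(T) = { 'g' }, FIRST(Y) = { ')', 'a', 'g', ε }

Y: nullable alternative(s) Y → ε; FOLLOW(Y) = { $, 'a', 'g' }
  Y → T T: FIRST \ {ε} = { 'g' } — overlaps FOLLOW(Y) on { 'g' }: CONFLICT
  Y → ) T T: FIRST \ {ε} = { ')' } — disjoint from FOLLOW(Y)
  Y → ε: FIRST \ {ε} = { } — this is the only nullable alternative, skip
  Y → Y a: FIRST \ {ε} = { ')', 'a', 'g' } — overlaps FOLLOW(Y) on { 'a', 'g' }: CONFLICT

T has no nullable alternative, so no FIRST/FOLLOW check is needed there.

So the grammar has 2 FIRST/FOLLOW conflicts (marked CONFLICT above).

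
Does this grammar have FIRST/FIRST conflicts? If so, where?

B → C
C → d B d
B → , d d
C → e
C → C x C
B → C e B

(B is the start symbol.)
A FIRST/FIRST conflict occurs when two productions N → α and N → β for the same non-terminal have FIRST(α) ∩ FIRST(β) ≠ ∅ (with ε ∈ FIRST of a nullable right-hand side, so two nullable alternatives also conflict).

FIRST sets of the non-terminals at (or reachable through a nullable prefix from) the front of some alternative:
  FIRST(C) = { 'd', 'e' }

Productions for B:
  B → C: FIRST = { 'd', 'e' }
  B → , d d: FIRST = { ',' }
  B → C e B: FIRST = { 'd', 'e' }
Productions for C:
  C → d B d: FIRST = { 'd' }
  C → e: FIRST = { 'e' }
  C → C x C: FIRST = { 'd', 'e' }

Conflict for B: B → C and B → C e B
  Overlap: { 'd', 'e' }
Conflict for C: C → d B d and C → C x C
  Overlap: { 'd' }
Conflict for C: C → e and C → C x C
  Overlap: { 'e' }

Answer: Yes. B → C / B → C e B on { 'd', 'e' }; C → d B d / C → C x C on { 'd' }; C → e / C → C x C on { 'e' }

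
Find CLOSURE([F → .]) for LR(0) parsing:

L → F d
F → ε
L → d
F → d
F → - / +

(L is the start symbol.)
{ [F → .] }

To compute CLOSURE, for each item [A → α.Bβ] where B is a non-terminal, add [B → .γ] for all productions B → γ; repeat for the newly added items until nothing changes.

Start with: [F → .]
The dot is at the end, so nothing is added.

CLOSURE = { [F → .] }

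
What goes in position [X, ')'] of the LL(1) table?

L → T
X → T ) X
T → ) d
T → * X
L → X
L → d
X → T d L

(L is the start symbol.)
To find M[X, ')'], we find productions for X where ')' is in the predict set (PREDICT(N → α) = (FIRST(α) \ {ε}) ∪ (FOLLOW(N) if α ⇒* ε)).

Relevant sets:
  FIRST(T) = { ')', '*' }

X → T ) X: PREDICT = { ')', '*' }
  ')' is in predict set, so this production goes in M[X, ')']
X → T d L: PREDICT = { ')', '*' }
  ')' is in predict set, so this production goes in M[X, ')']

M[X, ')'] = X → T ) X, X → T d L  (a multiply-defined cell — the grammar is not LL(1))

Answer: X → T ) X, X → T d L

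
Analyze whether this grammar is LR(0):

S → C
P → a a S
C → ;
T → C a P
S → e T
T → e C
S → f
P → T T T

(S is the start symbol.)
Augment with S' → S and build the canonical LR(0) collection (I0 = CLOSURE({[S' → . S]}), then GOTO on every symbol after a dot until no new states appear). It has 18 states:
  I0: { [C → . ;], [S → . C], [S → . e T], [S → . f], [S' → . S] }  — shift
  I1: { [C → ; .] }  — reduce
  I2: { [S → C .] }  — reduce
  I3: { [S' → S .] }  — accept
  I4: { [C → . ;], [S → e . T], [T → . C a P], [T → . e C] }  — shift
  I5: { [S → f .] }  — reduce
  I6: { [T → C . a P] }  — shift
  I7: { [S → e T .] }  — reduce
  I8: { [C → . ;], [T → e . C] }  — shift
  I9: { [T → e C .] }  — reduce
  I10: { [C → . ;], [P → . T T T], [P → . a a S], [T → . C a P], [T → . e C], [T → C a . P] }  — shift
  I11: { [T → C a P .] }  — reduce
  I12: { [C → . ;], [P → T . T T], [T → . C a P], [T → . e C] }  — shift
  I13: { [P → a . a S] }  — shift
  I14: { [C → . ;], [P → a a . S], [S → . C], [S → . e T], [S → . f] }  — shift
  I15: { [P → a a S .] }  — reduce
  I16: { [C → . ;], [P → T T . T], [T → . C a P], [T → . e C] }  — shift
  I17: { [P → T T T .] }  — reduce

Every state is either a pure shift/goto state or contains exactly one complete item and nothing to shift — no conflicts. The grammar is LR(0).

Answer: Yes, the grammar is LR(0)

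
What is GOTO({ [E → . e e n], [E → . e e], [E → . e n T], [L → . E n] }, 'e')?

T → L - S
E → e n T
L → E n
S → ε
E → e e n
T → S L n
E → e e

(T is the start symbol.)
{ [E → e . e n], [E → e . e], [E → e . n T] }

GOTO(I, 'e') = CLOSURE({ [A → αX.β] : [A → α.Xβ] ∈ I, X = 'e' })

Items with dot before 'e', with the dot advanced:
  [E → . e e] → [E → e . e]
  [E → . e e n] → [E → e . e n]
  [E → . e n T] → [E → e . n T]
Closure adds nothing (no advanced item has the dot before a non-terminal).

GOTO = { [E → e . e n], [E → e . e], [E → e . n T] }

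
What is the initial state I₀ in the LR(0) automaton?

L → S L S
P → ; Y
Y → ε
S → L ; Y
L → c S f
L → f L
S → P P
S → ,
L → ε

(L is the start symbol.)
First, augment the grammar with L' → L
I₀ = CLOSURE({ [L' → . L] }):
  [L' → . L] has the dot before L: add [L → . S L S], [L → . c S f], [L → . f L], [L → .]
  [L → . S L S] has the dot before S: add [S → . L ; Y], [S → . P P], [S → . ,]
  [S → . P P] has the dot before P: add [P → . ; Y]
No further items can be added.

I₀ = { [L → . S L S], [L → . c S f], [L → . f L], [L → .], [L' → . L], [P → . ; Y], [S → . ,], [S → . L ; Y], [S → . P P] }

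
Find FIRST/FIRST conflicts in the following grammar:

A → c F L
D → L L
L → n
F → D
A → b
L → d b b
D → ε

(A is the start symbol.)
A FIRST/FIRST conflict occurs when two productions N → α and N → β for the same non-terminal have FIRST(α) ∩ FIRST(β) ≠ ∅ (with ε ∈ FIRST of a nullable right-hand side, so two nullable alternatives also conflict).

FIRST sets of the non-terminals at (or reachable through a nullable prefix from) the front of some alternative:
  FIRST(L) = { 'd', 'n' }

Productions for A:
  A → c F L: FIRST = { 'c' }
  A → b: FIRST = { 'b' }
Productions for D:
  D → L L: FIRST = { 'd', 'n' }
  D → ε: FIRST = { ε }
Productions for L:
  L → n: FIRST = { 'n' }
  L → d b b: FIRST = { 'd' }
F has only one production, so no FIRST/FIRST conflict is possible there.

All alternatives of each non-terminal have pairwise disjoint FIRST sets.

Answer: No FIRST/FIRST conflicts.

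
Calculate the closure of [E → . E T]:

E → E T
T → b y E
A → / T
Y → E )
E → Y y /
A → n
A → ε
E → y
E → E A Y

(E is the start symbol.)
{ [E → . E A Y], [E → . E T], [E → . Y y /], [E → . y], [Y → . E )] }

To compute CLOSURE, for each item [A → α.Bβ] where B is a non-terminal, add [B → .γ] for all productions B → γ; repeat for the newly added items until nothing changes.

Start with: [E → . E T]
  [E → . E T] has the dot before E: add [E → . Y y /], [E → . y], [E → . E A Y]
  [E → . Y y /] has the dot before Y: add [Y → . E )]
No further items can be added.

CLOSURE = { [E → . E A Y], [E → . E T], [E → . Y y /], [E → . y], [Y → . E )] }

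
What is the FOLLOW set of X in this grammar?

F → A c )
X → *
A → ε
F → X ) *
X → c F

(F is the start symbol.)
In F → X ) *: X is followed by ')' '*', add FIRST(')' '*') \ {ε} = { ')' }

Taking the union: FOLLOW(X) = { ')' }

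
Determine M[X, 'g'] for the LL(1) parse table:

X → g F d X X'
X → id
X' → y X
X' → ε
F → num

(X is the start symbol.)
X → g F d X X'

To find M[X, 'g'], we find productions for X where 'g' is in the predict set (PREDICT(N → α) = (FIRST(α) \ {ε}) ∪ (FOLLOW(N) if α ⇒* ε)).

X → g F d X X': PREDICT = { 'g' }
  'g' is in predict set, so this production goes in M[X, 'g']
X → id: PREDICT = { 'id' }

M[X, 'g'] = X → g F d X X'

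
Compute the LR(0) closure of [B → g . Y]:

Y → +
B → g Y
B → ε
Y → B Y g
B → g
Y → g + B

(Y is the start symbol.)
To compute CLOSURE, for each item [A → α.Bβ] where B is a non-terminal, add [B → .γ] for all productions B → γ; repeat for the newly added items until nothing changes.

Start with: [B → g . Y]
  [B → g . Y] has the dot before Y: add [Y → . +], [Y → . B Y g], [Y → . g + B]
  [Y → . B Y g] has the dot before B: add [B → . g Y], [B → .], [B → . g]
No further items can be added.

CLOSURE = { [B → . g Y], [B → . g], [B → .], [B → g . Y], [Y → . +], [Y → . B Y g], [Y → . g + B] }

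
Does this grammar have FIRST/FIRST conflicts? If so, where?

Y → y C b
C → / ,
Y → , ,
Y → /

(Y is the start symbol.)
A FIRST/FIRST conflict occurs when two productions N → α and N → β for the same non-terminal have FIRST(α) ∩ FIRST(β) ≠ ∅ (with ε ∈ FIRST of a nullable right-hand side, so two nullable alternatives also conflict).

Productions for Y:
  Y → y C b: FIRST = { 'y' }
  Y → , ,: FIRST = { ',' }
  Y → /: FIRST = { '/' }
C has only one production, so no FIRST/FIRST conflict is possible there.

All alternatives of each non-terminal have pairwise disjoint FIRST sets.

Answer: No FIRST/FIRST conflicts.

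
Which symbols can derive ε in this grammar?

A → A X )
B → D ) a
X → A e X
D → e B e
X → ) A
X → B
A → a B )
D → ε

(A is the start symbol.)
ε-productions: D → ε
So D is immediately nullable.
No further non-terminal can be added: every production for the remaining non-terminals contains a terminal or a non-nullable non-terminal.
Nullable = { 'D' }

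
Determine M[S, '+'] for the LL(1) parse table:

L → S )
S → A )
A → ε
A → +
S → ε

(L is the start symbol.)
To find M[S, '+'], we find productions for S where '+' is in the predict set (PREDICT(N → α) = (FIRST(α) \ {ε}) ∪ (FOLLOW(N) if α ⇒* ε)).

Relevant sets:
  FIRST(A) = { '+', ε }
  FOLLOW(S) = { ')' }

S → A ): PREDICT = { ')', '+' }
  '+' is in predict set, so this production goes in M[S, '+']
S → ε: PREDICT = { ')' }

M[S, '+'] = S → A )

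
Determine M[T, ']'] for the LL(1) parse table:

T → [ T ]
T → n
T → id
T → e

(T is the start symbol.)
Empty (error entry)

To find M[T, ']'], we find productions for T where ']' is in the predict set (PREDICT(N → α) = (FIRST(α) \ {ε}) ∪ (FOLLOW(N) if α ⇒* ε)).

T → [ T ]: PREDICT = { '[' }
T → n: PREDICT = { 'n' }
T → id: PREDICT = { 'id' }
T → e: PREDICT = { 'e' }

M[T, ']'] is empty (no production applies)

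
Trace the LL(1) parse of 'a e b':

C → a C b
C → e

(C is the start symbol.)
Stack is shown with the top on the left.

Stack    Input    Action
------------------------
C $      a e b $  output C → a C b
a C b $  a e b $  match 'a'
C b $    e b $    output C → e
e b $    e b $    match 'e'
b $      b $      match 'b'
$        $        accept

The string is accepted.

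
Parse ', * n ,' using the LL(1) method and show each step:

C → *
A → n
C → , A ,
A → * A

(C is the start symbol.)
LL(1) parsing maintains a stack (initially the start symbol over $) and the input. At each step: if the stack top is a terminal, match it against the current input token; if it is a non-terminal N, replace it with the RHS of M[N, lookahead] (the unique production whose predict set contains the lookahead).

Stack is shown with the top on the left.

Stack    Input      Action
--------------------------
C $      , * n , $  output C → , A ,
, A , $  , * n , $  match ','
A , $    * n , $    output A → * A
* A , $  * n , $    match '*'
A , $    n , $      output A → n
n , $    n , $      match 'n'
, $      , $        match ','
$        $          accept

The string is accepted.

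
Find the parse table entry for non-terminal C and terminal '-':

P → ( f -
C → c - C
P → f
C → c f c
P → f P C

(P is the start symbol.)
Empty (error entry)

To find M[C, '-'], we find productions for C where '-' is in the predict set (PREDICT(N → α) = (FIRST(α) \ {ε}) ∪ (FOLLOW(N) if α ⇒* ε)).

C → c - C: PREDICT = { 'c' }
C → c f c: PREDICT = { 'c' }

M[C, '-'] is empty (no production applies)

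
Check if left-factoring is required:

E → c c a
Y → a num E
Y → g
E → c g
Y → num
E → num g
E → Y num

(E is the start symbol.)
Yes, E has productions with common prefix 'c'

Left-factoring is needed when two productions for the same non-terminal
share a common prefix on the right-hand side.

Productions for E:
  E → c c a
  E → c g
  E → num g
  E → Y num
Productions for Y:
  Y → a num E
  Y → g
  Y → num

Found common prefix 'c' in productions for E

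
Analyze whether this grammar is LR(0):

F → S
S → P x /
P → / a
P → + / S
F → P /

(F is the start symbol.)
A grammar is LR(0) if no state in the canonical LR(0) collection has:
  - both a shift item (dot before a terminal) and a complete item (shift-reduce conflict), or
  - two or more complete items (reduce-reduce conflict; the accept item [F' → F .] counts as a complete item here).

Augment with F' → F and build the canonical LR(0) collection (I0 = CLOSURE({[F' → . F]}), then GOTO on every symbol after a dot until no new states appear). It has 13 states:
  I0: { [F → . P /], [F → . S], [F' → . F], [P → . + / S], [P → . / a], [S → . P x /] }  — shift
  I1: { [P → + . / S] }  — shift
  I2: { [P → / . a] }  — shift
  I3: { [F' → F .] }  — accept
  I4: { [F → P . /], [S → P . x /] }  — shift
  I5: { [F → S .] }  — reduce
  I6: { [F → P / .] }  — reduce
  I7: { [S → P x . /] }  — shift
  I8: { [S → P x / .] }  — reduce
  I9: { [P → / a .] }  — reduce
  I10: { [P → + / . S], [P → . + / S], [P → . / a], [S → . P x /] }  — shift
  I11: { [S → P . x /] }  — shift
  I12: { [P → + / S .] }  — reduce

Every state is either a pure shift/goto state or contains exactly one complete item and nothing to shift — no conflicts. The grammar is LR(0).

Answer: Yes, the grammar is LR(0)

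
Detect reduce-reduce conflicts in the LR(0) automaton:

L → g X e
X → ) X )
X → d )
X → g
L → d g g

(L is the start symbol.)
Augment with L' → L and build the canonical LR(0) collection (I0 = CLOSURE({[L' → . L]}), then GOTO on every symbol after a dot until no new states appear). It has 14 states:
  I0: { [L → . d g g], [L → . g X e], [L' → . L] }  — shift
  I1: { [L' → L .] }  — accept
  I2: { [L → d . g g] }  — shift
  I3: { [L → g . X e], [X → . ) X )], [X → . d )], [X → . g] }  — shift
  I4: { [X → ) . X )], [X → . ) X )], [X → . d )], [X → . g] }  — shift
  I5: { [L → g X . e] }  — shift
  I6: { [X → d . )] }  — shift
  I7: { [X → g .] }  — reduce
  I8: { [X → d ) .] }  — reduce
  I9: { [L → g X e .] }  — reduce
  I10: { [X → ) X . )] }  — shift
  I11: { [X → ) X ) .] }  — reduce
  I12: { [L → d g . g] }  — shift
  I13: { [L → d g g .] }  — reduce

No state contains more than one complete item.

Answer: No reduce-reduce conflicts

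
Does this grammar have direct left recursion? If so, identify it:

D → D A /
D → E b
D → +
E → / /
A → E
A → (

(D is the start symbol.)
Yes, D is left-recursive

Direct left recursion occurs when N → N α for some non-terminal N (the right-hand side begins with the left-hand side itself).

D → D A /: LEFT RECURSIVE (starts with D)
D → E b: starts with E
D → +: starts with '+'
E → / /: starts with '/'
A → E: starts with E
A → (: starts with '('

The grammar has direct left recursion on: D.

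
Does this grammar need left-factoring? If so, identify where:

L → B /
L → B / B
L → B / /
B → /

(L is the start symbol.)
Left-factoring is needed when two productions for the same non-terminal
share a common prefix on the right-hand side.

Productions for L:
  L → B /
  L → B / B
  L → B / /

Found common prefix 'B /' in productions for L

Answer: Yes, L has productions with common prefix 'B /'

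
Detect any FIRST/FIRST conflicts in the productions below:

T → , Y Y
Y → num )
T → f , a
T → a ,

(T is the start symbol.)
A FIRST/FIRST conflict occurs when two productions N → α and N → β for the same non-terminal have FIRST(α) ∩ FIRST(β) ≠ ∅ (with ε ∈ FIRST of a nullable right-hand side, so two nullable alternatives also conflict).

Productions for T:
  T → , Y Y: FIRST = { ',' }
  T → f , a: FIRST = { 'f' }
  T → a ,: FIRST = { 'a' }
Y has only one production, so no FIRST/FIRST conflict is possible there.

All alternatives of each non-terminal have pairwise disjoint FIRST sets.

Answer: No FIRST/FIRST conflicts.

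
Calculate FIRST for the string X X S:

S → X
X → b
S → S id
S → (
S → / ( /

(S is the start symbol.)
{ 'b' }

FIRST sets of the non-terminals involved (from the grammar, by fixed-point iteration):
  FIRST(X) = { 'b' }

To compute FIRST(X X S), process the symbols left to right:
Symbol X is a non-terminal. Add FIRST(X) \ {ε} = { 'b' }
X is not nullable (ε ∉ FIRST(X)), so stop here.
FIRST(X X S) = { 'b' }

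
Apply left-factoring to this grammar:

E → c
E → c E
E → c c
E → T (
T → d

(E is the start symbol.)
Left-factoring transforms A → αβ₁ | αβ₂ into A → αA' and A' → β₁ | β₂
(α is the longest common prefix among the alternatives). Repeat until
no nonterminal has two alternatives with a common prefix.

Round 1: E has alternatives sharing prefix 'c'. Introduce E': E → c E'
  Add: E' → ε
  Add: E' → E
  Add: E' → c

No remaining common prefixes — done.

Resulting grammar:
E → c E'
E' → ε
E' → E
E' → c
E → T (
T → d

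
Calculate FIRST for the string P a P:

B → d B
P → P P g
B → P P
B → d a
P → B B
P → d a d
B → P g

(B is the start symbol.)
{ 'd' }

FIRST sets of the non-terminals involved (from the grammar, by fixed-point iteration):
  FIRST(P) = { 'd' }

To compute FIRST(P a P), process the symbols left to right:
Symbol P is a non-terminal. Add FIRST(P) \ {ε} = { 'd' }
P is not nullable (ε ∉ FIRST(P)), so stop here.
FIRST(P a P) = { 'd' }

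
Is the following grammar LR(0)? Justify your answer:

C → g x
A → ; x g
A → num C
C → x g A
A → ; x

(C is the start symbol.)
A grammar is LR(0) if no state in the canonical LR(0) collection has:
  - both a shift item (dot before a terminal) and a complete item (shift-reduce conflict), or
  - two or more complete items (reduce-reduce conflict; the accept item [C' → C .] counts as a complete item here).

Augment with C' → C and build the canonical LR(0) collection (I0 = CLOSURE({[C' → . C]}), then GOTO on every symbol after a dot until no new states appear). It has 12 states:
  I0: { [C → . g x], [C → . x g A], [C' → . C] }  — shift
  I1: { [C' → C .] }  — accept
  I2: { [C → g . x] }  — shift
  I3: { [C → x . g A] }  — shift
  I4: { [A → . ; x g], [A → . ; x], [A → . num C], [C → x g . A] }  — shift
  I5: { [A → ; . x g], [A → ; . x] }  — shift
  I6: { [C → x g A .] }  — reduce
  I7: { [A → num . C], [C → . g x], [C → . x g A] }  — shift
  I8: { [A → num C .] }  — reduce
  I9: { [A → ; x . g], [A → ; x .] }  — shift, reduce
  I10: { [A → ; x g .] }  — reduce
  I11: { [C → g x .] }  — reduce

Conflict in state I9:
  Shift-reduce conflict between [A → ; x .] and [A → ; x . g]
So the grammar is NOT LR(0).

Answer: No. Shift-reduce conflict between [A → ; x .] and [A → ; x . g]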